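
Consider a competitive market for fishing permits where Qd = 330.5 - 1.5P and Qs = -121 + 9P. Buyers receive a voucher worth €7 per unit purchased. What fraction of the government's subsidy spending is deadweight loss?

DWL / government spending = 9/550

Pre-subsidy: 330.5 - 1.5P = -121 + 9P gives P* = 43, Q* = 266.
With the rebate, buyers effectively pay Pb = Ps − 7, where Ps is the price sellers receive.
Demand in terms of Ps becomes Qd = 330.5 − 1.5(Ps − 7) = 341 - 1.5Ps. Setting this equal to supply: 341 - 1.5Ps = -121 + 9Ps, so Ps = 44.
Buyers pay Pb = 44 − 7 = 37; Q' = -121 + 9·44 = 275.
ΔCS = ½(266 + 275)(43 − 37) = 1623; ΔPS = ½(266 + 275)(44 − 43) = 270.5.
Government spending = 7 × 275 = 1925.
DWL = ½ × 7 × (275 − 266) = 31.5; fraction = 31.5 / 1925 = 9/550.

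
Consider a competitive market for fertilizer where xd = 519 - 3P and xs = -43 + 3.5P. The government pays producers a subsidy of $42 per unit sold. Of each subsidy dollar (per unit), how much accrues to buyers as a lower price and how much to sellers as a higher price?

Pre-subsidy: 519 - 3P = -43 + 3.5P gives P* = 1124/13, x* = 3375/13.
With the subsidy, sellers receive Ps = Pb + 42 for each unit, where Pb is the price buyers pay.
Supply in terms of Pb becomes xs = -43 + 3.5(Pb + 42) = 104 + 3.5Pb. Setting this equal to demand: 519 - 3Pb = 104 + 3.5Pb, so Pb = 830/13.
Sellers receive Ps = 830/13 + 42 = 1376/13; x' = 519 − 3·(830/13) = 4257/13.
Buyers' price falls by P* − Pb = 1124/13 − 830/13 = 294/13; sellers' price rises by Ps − P* = 1376/13 − 1124/13 = 252/13.

Buyers gain 294/13 per unit; sellers gain 252/13 per unit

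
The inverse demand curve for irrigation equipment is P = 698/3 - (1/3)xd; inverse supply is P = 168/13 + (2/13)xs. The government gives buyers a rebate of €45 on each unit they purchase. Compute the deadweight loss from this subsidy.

Pre-subsidy: 698/3 - (1/3)x = 168/13 + (2/13)x gives x* = 8570/19 and P* = 1564/19.
With the rebate, buyers effectively pay Pb = Ps − 45, where Ps is the price sellers receive.
On the curves, Pb = 698/3 - (1/3)x and Ps = 168/13 + (2/13)x; the wedge Ps − Pb = 45 gives 168/13 + (2/13)x − (698/3 - (1/3)x) = 45, so x' = 10325/19.
Then Pb = 698/3 − (1/3)·(10325/19) = 979/19 and Ps = 168/13 + (2/13)·(10325/19) = 1834/19.
The subsidy expands output by 10325/19 − 8570/19 = 1755/19 past the efficient level; on those units the gap between marginal cost and willingness to pay runs from 0 up to 45.
DWL = ½ × 45 × 1755/19 = 78975/38.

Deadweight loss = 78975/38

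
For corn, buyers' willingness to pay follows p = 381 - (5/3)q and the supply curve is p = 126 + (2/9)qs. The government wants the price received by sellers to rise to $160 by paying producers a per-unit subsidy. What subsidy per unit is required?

At a seller price of 160, quantity supplied is -567 + 4.5·160 = 153.
Buyers absorb 153 only when they pay pb = 381 − (5/3)·153 = 126.
s = ps − pb = 160 − 126 = 34.

Required subsidy s = $34 per unit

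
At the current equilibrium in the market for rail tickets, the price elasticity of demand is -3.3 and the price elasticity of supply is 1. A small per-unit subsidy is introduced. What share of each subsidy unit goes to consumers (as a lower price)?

For a small subsidy around the equilibrium, the benefit split depends on the relative slopes, which at a point are proportional to the elasticities.
Buyer share = εs/(εs + |εd|) = 1/(1 + 3.3) = 10/43; seller share = |εd|/(εs + |εd|) = 33/43.

Consumer share = 10/43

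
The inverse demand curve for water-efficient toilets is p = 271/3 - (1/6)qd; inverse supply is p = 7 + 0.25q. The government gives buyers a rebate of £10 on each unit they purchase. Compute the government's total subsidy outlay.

Government cost = £2240

Pre-subsidy: 271/3 - (1/6)q = 7 + 0.25q gives q* = 200 and p* = 57.
With the rebate, buyers effectively pay pb = ps − 10, where ps is the price sellers receive.
On the curves, pb = 271/3 - (1/6)q and ps = 7 + 0.25q; the wedge ps − pb = 10 gives 7 + 0.25q − (271/3 - (1/6)q) = 10, so q' = 224.
Then pb = 271/3 − (1/6)·224 = 53 and ps = 7 + 0.25·224 = 63.
Government outlay = subsidy × quantity = 10 × 224 = 2240.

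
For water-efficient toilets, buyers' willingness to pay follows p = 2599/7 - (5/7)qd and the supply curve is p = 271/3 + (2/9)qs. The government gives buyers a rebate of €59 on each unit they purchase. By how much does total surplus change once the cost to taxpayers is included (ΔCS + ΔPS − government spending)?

Net change in total surplus = -€1858.5

Pre-subsidy: 2599/7 - (5/7)q = 271/3 + (2/9)q gives q* = 300 and p* = 157.
With the rebate, buyers effectively pay pb = ps − 59, where ps is the price sellers receive.
On the curves, pb = 2599/7 - (5/7)q and ps = 271/3 + (2/9)q; the wedge ps − pb = 59 gives 271/3 + (2/9)q − (2599/7 - (5/7)q) = 59, so q' = 363.
Then pb = 2599/7 − (5/7)·363 = 112 and ps = 271/3 + (2/9)·363 = 171.
ΔCS = ½(300 + 363)(157 − 112) = 14917.5; ΔPS = ½(300 + 363)(171 − 157) = 4641.
Government spending = 59 × 363 = 21417.
Net change = 14917.5 + 4641 − 21417 = -1858.5. The loss equals the DWL triangle ½·59·63.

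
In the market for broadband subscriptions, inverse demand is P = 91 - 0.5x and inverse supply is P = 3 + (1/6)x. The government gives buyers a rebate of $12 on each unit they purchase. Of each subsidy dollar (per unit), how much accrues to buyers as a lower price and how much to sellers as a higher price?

Pre-subsidy: 91 - 0.5x = 3 + (1/6)x gives x* = 132 and P* = 25.
With the rebate, buyers effectively pay Pb = Ps − 12, where Ps is the price sellers receive.
On the curves, Pb = 91 - 0.5x and Ps = 3 + (1/6)x; the wedge Ps − Pb = 12 gives 3 + (1/6)x − (91 - 0.5x) = 12, so x' = 150.
Then Pb = 91 − 0.5·150 = 16 and Ps = 3 + (1/6)·150 = 28.
Buyers' price falls by P* − Pb = 25 − 16 = 9; sellers' price rises by Ps − P* = 28 − 25 = 3.

Buyers gain $9 per unit; sellers gain $3 per unit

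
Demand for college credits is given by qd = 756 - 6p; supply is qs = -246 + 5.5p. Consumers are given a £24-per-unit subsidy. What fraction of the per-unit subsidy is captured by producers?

Producer share = 12/23

Pre-subsidy: 756 - 6p = -246 + 5.5p gives p* = 2004/23, q* = 5364/23.
With the rebate, buyers effectively pay pb = ps − 24, where ps is the price sellers receive.
Demand in terms of ps becomes qd = 756 − 6(ps − 24) = 900 - 6ps. Setting this equal to supply: 900 - 6ps = -246 + 5.5ps, so ps = 2292/23.
Buyers pay pb = 2292/23 − 24 = 1740/23; q' = -246 + 5.5·(2292/23) = 6948/23.
Buyers' price falls by p* − pb = 2004/23 − 1740/23 = 264/23; sellers' price rises by ps − p* = 2292/23 − 2004/23 = 288/23.
So producers capture (288/23)/24 = 12/23 of each unit of subsidy.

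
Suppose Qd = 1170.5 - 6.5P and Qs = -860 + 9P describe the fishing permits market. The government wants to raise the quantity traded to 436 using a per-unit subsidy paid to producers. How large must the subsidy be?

Required subsidy s = 31 per unit

At Q = 436, invert demand for the buyer price: Pb = (1170.5 − 436)/6.5 = 113; invert supply for the seller price: Ps = (436 − (-860))/9 = 144.
The subsidy must fill the gap: s = Ps − Pb = 144 − 113 = 31.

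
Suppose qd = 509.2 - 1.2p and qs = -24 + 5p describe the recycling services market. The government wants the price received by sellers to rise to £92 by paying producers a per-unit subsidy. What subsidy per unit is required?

Required subsidy s = £31 per unit

At a seller price of 92, quantity supplied is -24 + 5·92 = 436.
Buyers absorb 436 only when they pay pb with 509.2 − 1.2·pb = 436, i.e. pb = 61.
s = ps − pb = 92 − 61 = 31.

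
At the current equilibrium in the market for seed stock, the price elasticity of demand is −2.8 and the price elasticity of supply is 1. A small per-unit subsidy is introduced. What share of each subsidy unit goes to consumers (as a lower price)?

For a small subsidy around the equilibrium, the benefit split depends on the relative slopes, which at a point are proportional to the elasticities.
Buyer share = εs/(εs + |εd|) = 1/(1 + 2.8) = 5/19; seller share = |εd|/(εs + |εd|) = 14/19.

Consumer share = 5/19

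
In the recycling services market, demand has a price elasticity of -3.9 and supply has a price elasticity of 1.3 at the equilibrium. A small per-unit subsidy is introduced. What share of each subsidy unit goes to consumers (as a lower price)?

For a small subsidy around the equilibrium, the benefit split depends on the relative slopes, which at a point are proportional to the elasticities.
Buyer share = εs/(εs + |εd|) = 1.3/(1.3 + 3.9) = 0.25; seller share = |εd|/(εs + |εd|) = 0.75.

Consumer share = 0.25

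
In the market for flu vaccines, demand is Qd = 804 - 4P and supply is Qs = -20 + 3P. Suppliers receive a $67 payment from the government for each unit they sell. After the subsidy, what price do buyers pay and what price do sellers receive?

Pre-subsidy: 804 - 4P = -20 + 3P gives P* = 824/7, Q* = 2332/7.
With the subsidy, sellers receive Ps = Pb + 67 for each unit, where Pb is the price buyers pay.
Supply in terms of Pb becomes Qs = -20 + 3(Pb + 67) = 181 + 3Pb. Setting this equal to demand: 804 - 4Pb = 181 + 3Pb, so Pb = 89.
Sellers receive Ps = 89 + 67 = 156; Q' = 804 − 4·89 = 448.

Buyers pay $89; sellers receive $156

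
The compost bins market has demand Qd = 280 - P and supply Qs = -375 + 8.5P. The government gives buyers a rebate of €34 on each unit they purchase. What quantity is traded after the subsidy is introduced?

Pre-subsidy: 280 - P = -375 + 8.5P gives P* = 1310/19, Q* = 4010/19.
With the rebate, buyers effectively pay Pb = Ps − 34, where Ps is the price sellers receive.
Demand in terms of Ps becomes Qd = 280 − 1(Ps − 34) = 314 - Ps. Setting this equal to supply: 314 - Ps = -375 + 8.5Ps, so Ps = 1378/19.
Buyers pay Pb = 1378/19 − 34 = 732/19; Q' = -375 + 8.5·(1378/19) = 4588/19.

Q' = 4588/19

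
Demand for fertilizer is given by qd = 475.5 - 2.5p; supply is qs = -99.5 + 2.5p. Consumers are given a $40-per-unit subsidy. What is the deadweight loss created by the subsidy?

Deadweight loss = $1000

Pre-subsidy: 475.5 - 2.5p = -99.5 + 2.5p gives p* = 115, q* = 188.
With the rebate, buyers effectively pay pb = ps − 40, where ps is the price sellers receive.
Demand in terms of ps becomes qd = 475.5 − 2.5(ps − 40) = 575.5 - 2.5ps. Setting this equal to supply: 575.5 - 2.5ps = -99.5 + 2.5ps, so ps = 135.
Buyers pay pb = 135 − 40 = 95; q' = -99.5 + 2.5·135 = 238.
The subsidy expands output by 238 − 188 = 50 past the efficient level; on those units the gap between marginal cost and willingness to pay runs from 0 up to 40.
DWL = ½ × 40 × 50 = 1000.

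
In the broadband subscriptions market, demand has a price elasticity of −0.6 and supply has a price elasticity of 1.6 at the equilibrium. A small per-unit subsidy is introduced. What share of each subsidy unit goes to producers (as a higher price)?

For a small subsidy around the equilibrium, the benefit split depends on the relative slopes, which at a point are proportional to the elasticities.
Buyer share = εs/(εs + |εd|) = 1.6/(1.6 + 0.6) = 8/11; seller share = |εd|/(εs + |εd|) = 3/11.
So producers capture 3/11 of the subsidy.

Producer share = 3/11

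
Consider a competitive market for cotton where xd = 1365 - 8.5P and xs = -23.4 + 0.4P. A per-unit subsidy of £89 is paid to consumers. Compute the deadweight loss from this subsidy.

Deadweight loss = £1513

Pre-subsidy: 1365 - 8.5P = -23.4 + 0.4P gives P* = 156, x* = 39.
With the rebate, buyers effectively pay Pb = Ps − 89, where Ps is the price sellers receive.
Demand in terms of Ps becomes xd = 1365 − 8.5(Ps − 89) = 2121.5 - 8.5Ps. Setting this equal to supply: 2121.5 - 8.5Ps = -23.4 + 0.4Ps, so Ps = 241.
Buyers pay Pb = 241 − 89 = 152; x' = -23.4 + 0.4·241 = 73.
The subsidy expands output by 73 − 39 = 34 past the efficient level; on those units the gap between marginal cost and willingness to pay runs from 0 up to 89.
DWL = ½ × 89 × 34 = 1513.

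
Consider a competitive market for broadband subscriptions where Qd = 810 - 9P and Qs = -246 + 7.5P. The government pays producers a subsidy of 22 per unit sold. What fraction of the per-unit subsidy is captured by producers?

Producer share = 6/11

Pre-subsidy: 810 - 9P = -246 + 7.5P gives P* = 64, Q* = 234.
With the subsidy, sellers receive Ps = Pb + 22 for each unit, where Pb is the price buyers pay.
Supply in terms of Pb becomes Qs = -246 + 7.5(Pb + 22) = -81 + 7.5Pb. Setting this equal to demand: 810 - 9Pb = -81 + 7.5Pb, so Pb = 54.
Sellers receive Ps = 54 + 22 = 76; Q' = 810 − 9·54 = 324.
Buyers' price falls by P* − Pb = 64 − 54 = 10; sellers' price rises by Ps − P* = 76 − 64 = 12.
So producers capture 12/22 = 6/11 of each unit of subsidy.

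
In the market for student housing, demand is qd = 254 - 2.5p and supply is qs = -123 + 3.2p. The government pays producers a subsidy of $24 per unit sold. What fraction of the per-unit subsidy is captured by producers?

Producer share = 25/57

Pre-subsidy: 254 - 2.5p = -123 + 3.2p gives p* = 3770/57, q* = 5053/57.
With the subsidy, sellers receive ps = pb + 24 for each unit, where pb is the price buyers pay.
Supply in terms of pb becomes qs = -123 + 3.2(pb + 24) = -46.2 + 3.2pb. Setting this equal to demand: 254 - 2.5pb = -46.2 + 3.2pb, so pb = 158/3.
Sellers receive ps = 158/3 + 24 = 230/3; q' = 254 − 2.5·(158/3) = 367/3.
Buyers' price falls by p* − pb = 3770/57 − 158/3 = 256/19; sellers' price rises by ps − p* = 230/3 − 3770/57 = 200/19.
So producers capture (200/19)/24 = 25/57 of each unit of subsidy.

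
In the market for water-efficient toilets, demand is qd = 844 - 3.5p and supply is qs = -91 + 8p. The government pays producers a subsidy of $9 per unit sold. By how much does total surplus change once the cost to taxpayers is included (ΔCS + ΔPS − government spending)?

Net change in total surplus = -2268/23

Pre-subsidy: 844 - 3.5p = -91 + 8p gives p* = 1870/23, q* = 12867/23.
With the subsidy, sellers receive ps = pb + 9 for each unit, where pb is the price buyers pay.
Supply in terms of pb becomes qs = -91 + 8(pb + 9) = -19 + 8pb. Setting this equal to demand: 844 - 3.5pb = -19 + 8pb, so pb = 1726/23.
Sellers receive ps = 1726/23 + 9 = 1933/23; q' = 844 − 3.5·(1726/23) = 13371/23.
ΔCS = ½(12867/23 + 13371/23)(1870/23 − 1726/23) = 1889136/529; ΔPS = ½(12867/23 + 13371/23)(1933/23 − 1870/23) = 826497/529.
Government spending = 9 × 13371/23 = 120339/23.
Net change = 1889136/529 + 826497/529 − 120339/23 = -2268/23. The loss equals the DWL triangle ½·9·504/23.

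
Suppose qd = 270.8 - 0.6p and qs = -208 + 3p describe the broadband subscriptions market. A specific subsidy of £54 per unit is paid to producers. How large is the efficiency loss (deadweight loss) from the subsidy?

Pre-subsidy: 270.8 - 0.6p = -208 + 3p gives p* = 133, q* = 191.
With the subsidy, sellers receive ps = pb + 54 for each unit, where pb is the price buyers pay.
Supply in terms of pb becomes qs = -208 + 3(pb + 54) = -46 + 3pb. Setting this equal to demand: 270.8 - 0.6pb = -46 + 3pb, so pb = 88.
Sellers receive ps = 88 + 54 = 142; q' = 270.8 − 0.6·88 = 218.
The subsidy expands output by 218 − 191 = 27 past the efficient level; on those units the gap between marginal cost and willingness to pay runs from 0 up to 54.
DWL = ½ × 54 × 27 = 729.

Deadweight loss = £729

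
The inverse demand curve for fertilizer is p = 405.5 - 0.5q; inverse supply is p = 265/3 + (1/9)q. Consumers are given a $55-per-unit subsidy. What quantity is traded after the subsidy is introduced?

Pre-subsidy: 405.5 - 0.5q = 265/3 + (1/9)q gives q* = 519 and p* = 146.
With the rebate, buyers effectively pay pb = ps − 55, where ps is the price sellers receive.
On the curves, pb = 405.5 - 0.5q and ps = 265/3 + (1/9)q; the wedge ps − pb = 55 gives 265/3 + (1/9)q − (405.5 - 0.5q) = 55, so q' = 609.
Then pb = 405.5 − 0.5·609 = 101 and ps = 265/3 + (1/9)·609 = 156.

q' = 609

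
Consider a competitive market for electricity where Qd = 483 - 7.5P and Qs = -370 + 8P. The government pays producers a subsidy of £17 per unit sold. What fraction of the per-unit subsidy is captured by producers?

Pre-subsidy: 483 - 7.5P = -370 + 8P gives P* = 1706/31, Q* = 2178/31.
With the subsidy, sellers receive Ps = Pb + 17 for each unit, where Pb is the price buyers pay.
Supply in terms of Pb becomes Qs = -370 + 8(Pb + 17) = -234 + 8Pb. Setting this equal to demand: 483 - 7.5Pb = -234 + 8Pb, so Pb = 1434/31.
Sellers receive Ps = 1434/31 + 17 = 1961/31; Q' = 483 − 7.5·(1434/31) = 4218/31.
Buyers' price falls by P* − Pb = 1706/31 − 1434/31 = 272/31; sellers' price rises by Ps − P* = 1961/31 − 1706/31 = 255/31.
So producers capture (255/31)/17 = 15/31 of each unit of subsidy.

Producer share = 15/31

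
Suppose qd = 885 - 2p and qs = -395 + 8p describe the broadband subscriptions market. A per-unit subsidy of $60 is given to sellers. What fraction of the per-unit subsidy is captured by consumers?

Pre-subsidy: 885 - 2p = -395 + 8p gives p* = 128, q* = 629.
With the subsidy, sellers receive ps = pb + 60 for each unit, where pb is the price buyers pay.
Supply in terms of pb becomes qs = -395 + 8(pb + 60) = 85 + 8pb. Setting this equal to demand: 885 - 2pb = 85 + 8pb, so pb = 80.
Sellers receive ps = 80 + 60 = 140; q' = 885 − 2·80 = 725.
Buyers' price falls by p* − pb = 128 − 80 = 48; sellers' price rises by ps − p* = 140 − 128 = 12.
So consumers capture 48/60 = 0.8 of each unit of subsidy.

Consumer share = 0.8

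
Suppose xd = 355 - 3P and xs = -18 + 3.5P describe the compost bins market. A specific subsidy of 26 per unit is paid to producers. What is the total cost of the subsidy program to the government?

Pre-subsidy: 355 - 3P = -18 + 3.5P gives P* = 746/13, x* = 2377/13.
With the subsidy, sellers receive Ps = Pb + 26 for each unit, where Pb is the price buyers pay.
Supply in terms of Pb becomes xs = -18 + 3.5(Pb + 26) = 73 + 3.5Pb. Setting this equal to demand: 355 - 3Pb = 73 + 3.5Pb, so Pb = 564/13.
Sellers receive Ps = 564/13 + 26 = 902/13; x' = 355 − 3·(564/13) = 2923/13.
Government outlay = subsidy × quantity = 26 × 2923/13 = 5846.

Government cost = 5846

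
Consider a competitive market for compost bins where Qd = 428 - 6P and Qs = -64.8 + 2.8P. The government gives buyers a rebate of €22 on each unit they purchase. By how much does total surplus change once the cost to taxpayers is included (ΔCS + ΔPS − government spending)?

Net change in total surplus = -€462

Pre-subsidy: 428 - 6P = -64.8 + 2.8P gives P* = 56, Q* = 92.
With the rebate, buyers effectively pay Pb = Ps − 22, where Ps is the price sellers receive.
Demand in terms of Ps becomes Qd = 428 − 6(Ps − 22) = 560 - 6Ps. Setting this equal to supply: 560 - 6Ps = -64.8 + 2.8Ps, so Ps = 71.
Buyers pay Pb = 71 − 22 = 49; Q' = -64.8 + 2.8·71 = 134.
ΔCS = ½(92 + 134)(56 − 49) = 791; ΔPS = ½(92 + 134)(71 − 56) = 1695.
Government spending = 22 × 134 = 2948.
Net change = 791 + 1695 − 2948 = -462. The loss equals the DWL triangle ½·22·42.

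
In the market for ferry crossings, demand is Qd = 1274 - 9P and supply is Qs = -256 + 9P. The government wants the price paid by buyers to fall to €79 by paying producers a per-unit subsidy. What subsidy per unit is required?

At a buyer price of 79, quantity demanded is 1274 − 9·79 = 563.
Sellers supply 563 only when they receive Ps with -256 + 9·Ps = 563, i.e. Ps = 91.
s = Ps − Pb = 91 − 79 = 12.

Required subsidy s = €12 per unit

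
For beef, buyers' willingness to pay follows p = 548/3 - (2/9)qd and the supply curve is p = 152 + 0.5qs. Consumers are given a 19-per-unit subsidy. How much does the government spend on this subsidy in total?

Pre-subsidy: 548/3 - (2/9)q = 152 + 0.5q gives q* = 552/13 and p* = 2252/13.
With the rebate, buyers effectively pay pb = ps − 19, where ps is the price sellers receive.
On the curves, pb = 548/3 - (2/9)q and ps = 152 + 0.5q; the wedge ps − pb = 19 gives 152 + 0.5q − (548/3 - (2/9)q) = 19, so q' = 894/13.
Then pb = 548/3 − (2/9)·(894/13) = 2176/13 and ps = 152 + 0.5·(894/13) = 2423/13.
Government outlay = subsidy × quantity = 19 × 894/13 = 16986/13.

Government cost = 16986/13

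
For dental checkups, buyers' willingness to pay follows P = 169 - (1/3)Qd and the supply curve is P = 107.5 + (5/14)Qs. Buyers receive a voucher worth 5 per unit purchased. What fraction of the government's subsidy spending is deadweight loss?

Pre-subsidy: 169 - (1/3)Q = 107.5 + (5/14)Q gives Q* = 2583/29 and P* = 4040/29.
With the rebate, buyers effectively pay Pb = Ps − 5, where Ps is the price sellers receive.
On the curves, Pb = 169 - (1/3)Q and Ps = 107.5 + (5/14)Q; the wedge Ps − Pb = 5 gives 107.5 + (5/14)Q − (169 - (1/3)Q) = 5, so Q' = 2793/29.
Then Pb = 169 − (1/3)·(2793/29) = 3970/29 and Ps = 107.5 + (5/14)·(2793/29) = 4115/29.
ΔCS = ½(2583/29 + 2793/29)(4040/29 − 3970/29) = 188160/841; ΔPS = ½(2583/29 + 2793/29)(4115/29 − 4040/29) = 201600/841.
Government spending = 5 × 2793/29 = 13965/29.
DWL = ½ × 5 × (2793/29 − 2583/29) = 525/29; fraction = (525/29) / (13965/29) = 5/133.

DWL / government spending = 5/133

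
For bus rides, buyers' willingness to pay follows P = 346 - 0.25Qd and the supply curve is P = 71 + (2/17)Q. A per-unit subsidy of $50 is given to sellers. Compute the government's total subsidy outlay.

Pre-subsidy: 346 - 0.25Q = 71 + (2/17)Q gives Q* = 748 and P* = 159.
With the subsidy, sellers receive Ps = Pb + 50 for each unit, where Pb is the price buyers pay.
On the curves, Pb = 346 - 0.25Q and Ps = 71 + (2/17)Q; the wedge Ps − Pb = 50 gives 71 + (2/17)Q − (346 - 0.25Q) = 50, so Q' = 884.
Then Pb = 346 − 0.25·884 = 125 and Ps = 71 + (2/17)·884 = 175.
Government outlay = subsidy × quantity = 50 × 884 = 44200.

Government cost = $44200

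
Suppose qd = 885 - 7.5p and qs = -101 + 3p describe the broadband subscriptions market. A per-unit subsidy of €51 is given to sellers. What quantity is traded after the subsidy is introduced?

Pre-subsidy: 885 - 7.5p = -101 + 3p gives p* = 1972/21, q* = 1265/7.
With the subsidy, sellers receive ps = pb + 51 for each unit, where pb is the price buyers pay.
Supply in terms of pb becomes qs = -101 + 3(pb + 51) = 52 + 3pb. Setting this equal to demand: 885 - 7.5pb = 52 + 3pb, so pb = 238/3.
Sellers receive ps = 238/3 + 51 = 391/3; q' = 885 − 7.5·(238/3) = 290.

q' = 290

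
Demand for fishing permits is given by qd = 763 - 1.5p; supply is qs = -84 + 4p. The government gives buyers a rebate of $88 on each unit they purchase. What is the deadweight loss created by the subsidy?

Deadweight loss = $4224

Pre-subsidy: 763 - 1.5p = -84 + 4p gives p* = 154, q* = 532.
With the rebate, buyers effectively pay pb = ps − 88, where ps is the price sellers receive.
Demand in terms of ps becomes qd = 763 − 1.5(ps − 88) = 895 - 1.5ps. Setting this equal to supply: 895 - 1.5ps = -84 + 4ps, so ps = 178.
Buyers pay pb = 178 − 88 = 90; q' = -84 + 4·178 = 628.
The subsidy expands output by 628 − 532 = 96 past the efficient level; on those units the gap between marginal cost and willingness to pay runs from 0 up to 88.
DWL = ½ × 88 × 96 = 4224.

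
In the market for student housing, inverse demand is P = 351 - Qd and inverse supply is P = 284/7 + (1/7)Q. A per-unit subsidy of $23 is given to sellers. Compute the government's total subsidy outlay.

Pre-subsidy: 351 - Q = 284/7 + (1/7)Q gives Q* = 271.625 and P* = 79.375.
With the subsidy, sellers receive Ps = Pb + 23 for each unit, where Pb is the price buyers pay.
On the curves, Pb = 351 - Q and Ps = 284/7 + (1/7)Q; the wedge Ps − Pb = 23 gives 284/7 + (1/7)Q − (351 - Q) = 23, so Q' = 291.75.
Then Pb = 351 − 1·291.75 = 59.25 and Ps = 284/7 + (1/7)·291.75 = 82.25.
Government outlay = subsidy × quantity = 23 × 291.75 = 6710.25.

Government cost = $6710.25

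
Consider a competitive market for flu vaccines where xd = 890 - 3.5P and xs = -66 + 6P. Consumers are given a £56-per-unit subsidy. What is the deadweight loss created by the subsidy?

Deadweight loss = 65856/19

Pre-subsidy: 890 - 3.5P = -66 + 6P gives P* = 1912/19, x* = 10218/19.
With the rebate, buyers effectively pay Pb = Ps − 56, where Ps is the price sellers receive.
Demand in terms of Ps becomes xd = 890 − 3.5(Ps − 56) = 1086 - 3.5Ps. Setting this equal to supply: 1086 - 3.5Ps = -66 + 6Ps, so Ps = 2304/19.
Buyers pay Pb = 2304/19 − 56 = 1240/19; x' = -66 + 6·(2304/19) = 12570/19.
The subsidy expands output by 12570/19 − 10218/19 = 2352/19 past the efficient level; on those units the gap between marginal cost and willingness to pay runs from 0 up to 56.
DWL = ½ × 56 × 2352/19 = 65856/19.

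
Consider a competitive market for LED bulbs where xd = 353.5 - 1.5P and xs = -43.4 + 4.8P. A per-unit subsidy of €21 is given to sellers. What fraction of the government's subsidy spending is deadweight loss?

Pre-subsidy: 353.5 - 1.5P = -43.4 + 4.8P gives P* = 63, x* = 259.
With the subsidy, sellers receive Ps = Pb + 21 for each unit, where Pb is the price buyers pay.
Supply in terms of Pb becomes xs = -43.4 + 4.8(Pb + 21) = 57.4 + 4.8Pb. Setting this equal to demand: 353.5 - 1.5Pb = 57.4 + 4.8Pb, so Pb = 47.
Sellers receive Ps = 47 + 21 = 68; x' = 353.5 − 1.5·47 = 283.
ΔCS = ½(259 + 283)(63 − 47) = 4336; ΔPS = ½(259 + 283)(68 − 63) = 1355.
Government spending = 21 × 283 = 5943.
DWL = ½ × 21 × (283 − 259) = 252; fraction = 252 / 5943 = 12/283.

DWL / government spending = 12/283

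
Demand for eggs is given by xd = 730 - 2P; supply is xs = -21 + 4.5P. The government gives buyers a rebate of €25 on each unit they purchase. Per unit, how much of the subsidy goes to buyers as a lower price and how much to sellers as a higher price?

Pre-subsidy: 730 - 2P = -21 + 4.5P gives P* = 1502/13, x* = 6486/13.
With the rebate, buyers effectively pay Pb = Ps − 25, where Ps is the price sellers receive.
Demand in terms of Ps becomes xd = 730 − 2(Ps − 25) = 780 - 2Ps. Setting this equal to supply: 780 - 2Ps = -21 + 4.5Ps, so Ps = 1602/13.
Buyers pay Pb = 1602/13 − 25 = 1277/13; x' = -21 + 4.5·(1602/13) = 6936/13.
Buyers' price falls by P* − Pb = 1502/13 − 1277/13 = 225/13; sellers' price rises by Ps − P* = 1602/13 − 1502/13 = 100/13.

Buyers gain 225/13 per unit; sellers gain 100/13 per unit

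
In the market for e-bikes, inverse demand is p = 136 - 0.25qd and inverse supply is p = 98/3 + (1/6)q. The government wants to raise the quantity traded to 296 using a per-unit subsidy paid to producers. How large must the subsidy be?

Required subsidy s = 20 per unit

At q = 296, from the demand curve buyers pay pb = 136 − 0.25·296 = 62; from the supply curve sellers need ps = 98/3 + (1/6)·296 = 82.
The subsidy must fill the gap: s = ps − pb = 82 − 62 = 20.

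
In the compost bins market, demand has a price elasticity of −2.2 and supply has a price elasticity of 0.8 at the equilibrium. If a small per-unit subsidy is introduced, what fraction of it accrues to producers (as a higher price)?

For a small subsidy around the equilibrium, the benefit split depends on the relative slopes, which at a point are proportional to the elasticities.
Buyer share = εs/(εs + |εd|) = 0.8/(0.8 + 2.2) = 4/15; seller share = |εd|/(εs + |εd|) = 11/15.
So producers capture 11/15 of the subsidy.

Producer share = 11/15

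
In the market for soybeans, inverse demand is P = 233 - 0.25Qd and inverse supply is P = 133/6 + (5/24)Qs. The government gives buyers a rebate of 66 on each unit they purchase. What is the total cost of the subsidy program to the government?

Pre-subsidy: 233 - 0.25Q = 133/6 + (5/24)Q gives Q* = 460 and P* = 118.
With the rebate, buyers effectively pay Pb = Ps − 66, where Ps is the price sellers receive.
On the curves, Pb = 233 - 0.25Q and Ps = 133/6 + (5/24)Q; the wedge Ps − Pb = 66 gives 133/6 + (5/24)Q − (233 - 0.25Q) = 66, so Q' = 604.
Then Pb = 233 − 0.25·604 = 82 and Ps = 133/6 + (5/24)·604 = 148.
Government outlay = subsidy × quantity = 66 × 604 = 39864.

Government cost = 39864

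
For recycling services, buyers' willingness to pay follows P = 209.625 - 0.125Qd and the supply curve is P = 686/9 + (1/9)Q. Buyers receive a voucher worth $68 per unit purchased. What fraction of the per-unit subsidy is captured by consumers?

Consumer share = 9/17

Pre-subsidy: 209.625 - 0.125Q = 686/9 + (1/9)Q gives Q* = 565 and P* = 139.
With the rebate, buyers effectively pay Pb = Ps − 68, where Ps is the price sellers receive.
On the curves, Pb = 209.625 - 0.125Q and Ps = 686/9 + (1/9)Q; the wedge Ps − Pb = 68 gives 686/9 + (1/9)Q − (209.625 - 0.125Q) = 68, so Q' = 853.
Then Pb = 209.625 − 0.125·853 = 103 and Ps = 686/9 + (1/9)·853 = 171.
Buyers' price falls by P* − Pb = 139 − 103 = 36; sellers' price rises by Ps − P* = 171 − 139 = 32.
So consumers capture 36/68 = 9/17 of each unit of subsidy.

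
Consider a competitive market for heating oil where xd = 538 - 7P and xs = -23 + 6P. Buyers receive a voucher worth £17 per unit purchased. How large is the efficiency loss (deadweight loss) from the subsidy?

Pre-subsidy: 538 - 7P = -23 + 6P gives P* = 561/13, x* = 3067/13.
With the rebate, buyers effectively pay Pb = Ps − 17, where Ps is the price sellers receive.
Demand in terms of Ps becomes xd = 538 − 7(Ps − 17) = 657 - 7Ps. Setting this equal to supply: 657 - 7Ps = -23 + 6Ps, so Ps = 680/13.
Buyers pay Pb = 680/13 − 17 = 459/13; x' = -23 + 6·(680/13) = 3781/13.
The subsidy expands output by 3781/13 − 3067/13 = 714/13 past the efficient level; on those units the gap between marginal cost and willingness to pay runs from 0 up to 17.
DWL = ½ × 17 × 714/13 = 6069/13.

Deadweight loss = 6069/13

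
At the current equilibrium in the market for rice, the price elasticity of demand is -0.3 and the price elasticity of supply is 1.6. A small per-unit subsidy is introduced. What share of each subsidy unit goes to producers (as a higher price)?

Producer share = 3/19

For a small subsidy around the equilibrium, the benefit split depends on the relative slopes, which at a point are proportional to the elasticities.
Buyer share = εs/(εs + |εd|) = 1.6/(1.6 + 0.3) = 16/19; seller share = |εd|/(εs + |εd|) = 3/19.
So producers capture 3/19 of the subsidy.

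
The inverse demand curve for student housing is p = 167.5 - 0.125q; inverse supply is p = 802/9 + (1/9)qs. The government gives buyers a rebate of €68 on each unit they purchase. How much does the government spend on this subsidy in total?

Government cost = €42160

Pre-subsidy: 167.5 - 0.125q = 802/9 + (1/9)q gives q* = 332 and p* = 126.
With the rebate, buyers effectively pay pb = ps − 68, where ps is the price sellers receive.
On the curves, pb = 167.5 - 0.125q and ps = 802/9 + (1/9)q; the wedge ps − pb = 68 gives 802/9 + (1/9)q − (167.5 - 0.125q) = 68, so q' = 620.
Then pb = 167.5 − 0.125·620 = 90 and ps = 802/9 + (1/9)·620 = 158.
Government outlay = subsidy × quantity = 68 × 620 = 42160.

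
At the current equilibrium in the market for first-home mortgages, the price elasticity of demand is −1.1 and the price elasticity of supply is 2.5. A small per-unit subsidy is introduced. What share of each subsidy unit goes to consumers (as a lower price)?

Consumer share = 25/36

For a small subsidy around the equilibrium, the benefit split depends on the relative slopes, which at a point are proportional to the elasticities.
Buyer share = εs/(εs + |εd|) = 2.5/(2.5 + 1.1) = 25/36; seller share = |εd|/(εs + |εd|) = 11/36.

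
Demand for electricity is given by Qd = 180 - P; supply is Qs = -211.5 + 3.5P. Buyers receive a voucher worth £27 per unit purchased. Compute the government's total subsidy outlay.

Pre-subsidy: 180 - P = -211.5 + 3.5P gives P* = 87, Q* = 93.
With the rebate, buyers effectively pay Pb = Ps − 27, where Ps is the price sellers receive.
Demand in terms of Ps becomes Qd = 180 − 1(Ps − 27) = 207 - Ps. Setting this equal to supply: 207 - Ps = -211.5 + 3.5Ps, so Ps = 93.
Buyers pay Pb = 93 − 27 = 66; Q' = -211.5 + 3.5·93 = 114.
Government outlay = subsidy × quantity = 27 × 114 = 3078.

Government cost = £3078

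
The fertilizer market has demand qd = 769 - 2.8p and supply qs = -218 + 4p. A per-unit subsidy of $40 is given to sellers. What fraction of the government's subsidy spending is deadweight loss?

DWL / government spending = 140/1821

Pre-subsidy: 769 - 2.8p = -218 + 4p gives p* = 4935/34, q* = 6164/17.
With the subsidy, sellers receive ps = pb + 40 for each unit, where pb is the price buyers pay.
Supply in terms of pb becomes qs = -218 + 4(pb + 40) = -58 + 4pb. Setting this equal to demand: 769 - 2.8pb = -58 + 4pb, so pb = 4135/34.
Sellers receive ps = 4135/34 + 40 = 5495/34; q' = 769 − 2.8·(4135/34) = 7284/17.
ΔCS = ½(6164/17 + 7284/17)(4935/34 − 4135/34) = 2689600/289; ΔPS = ½(6164/17 + 7284/17)(5495/34 − 4935/34) = 1882720/289.
Government spending = 40 × 7284/17 = 291360/17.
DWL = ½ × 40 × (7284/17 − 6164/17) = 22400/17; fraction = (22400/17) / (291360/17) = 140/1821.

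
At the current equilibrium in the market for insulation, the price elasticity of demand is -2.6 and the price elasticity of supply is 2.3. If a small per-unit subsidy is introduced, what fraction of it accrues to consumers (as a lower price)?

Consumer share = 23/49

For a small subsidy around the equilibrium, the benefit split depends on the relative slopes, which at a point are proportional to the elasticities.
Buyer share = εs/(εs + |εd|) = 2.3/(2.3 + 2.6) = 23/49; seller share = |εd|/(εs + |εd|) = 26/49.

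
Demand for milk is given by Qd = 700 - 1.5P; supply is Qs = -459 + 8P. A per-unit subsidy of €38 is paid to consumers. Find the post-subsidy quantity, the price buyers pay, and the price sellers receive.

Q' = 565; buyers pay €90; sellers receive €128

Pre-subsidy: 700 - 1.5P = -459 + 8P gives P* = 122, Q* = 517.
With the rebate, buyers effectively pay Pb = Ps − 38, where Ps is the price sellers receive.
Demand in terms of Ps becomes Qd = 700 − 1.5(Ps − 38) = 757 - 1.5Ps. Setting this equal to supply: 757 - 1.5Ps = -459 + 8Ps, so Ps = 128.
Buyers pay Pb = 128 − 38 = 90; Q' = -459 + 8·128 = 565.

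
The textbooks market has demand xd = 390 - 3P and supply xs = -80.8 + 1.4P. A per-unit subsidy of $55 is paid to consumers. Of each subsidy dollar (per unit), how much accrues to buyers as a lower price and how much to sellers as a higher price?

Buyers gain $17.5 per unit; sellers gain $37.5 per unit

Pre-subsidy: 390 - 3P = -80.8 + 1.4P gives P* = 107, x* = 69.
With the rebate, buyers effectively pay Pb = Ps − 55, where Ps is the price sellers receive.
Demand in terms of Ps becomes xd = 390 − 3(Ps − 55) = 555 - 3Ps. Setting this equal to supply: 555 - 3Ps = -80.8 + 1.4Ps, so Ps = 144.5.
Buyers pay Pb = 144.5 − 55 = 89.5; x' = -80.8 + 1.4·144.5 = 121.5.
Buyers' price falls by P* − Pb = 107 − 89.5 = 17.5; sellers' price rises by Ps − P* = 144.5 − 107 = 37.5.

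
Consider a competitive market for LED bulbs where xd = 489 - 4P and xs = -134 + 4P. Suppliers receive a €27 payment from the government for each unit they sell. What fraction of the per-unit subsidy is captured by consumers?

Consumer share = 0.5

Pre-subsidy: 489 - 4P = -134 + 4P gives P* = 77.875, x* = 177.5.
With the subsidy, sellers receive Ps = Pb + 27 for each unit, where Pb is the price buyers pay.
Supply in terms of Pb becomes xs = -134 + 4(Pb + 27) = -26 + 4Pb. Setting this equal to demand: 489 - 4Pb = -26 + 4Pb, so Pb = 64.375.
Sellers receive Ps = 64.375 + 27 = 91.375; x' = 489 − 4·64.375 = 231.5.
Buyers' price falls by P* − Pb = 77.875 − 64.375 = 13.5; sellers' price rises by Ps − P* = 91.375 − 77.875 = 13.5.
So consumers capture 13.5/27 = 0.5 of each unit of subsidy.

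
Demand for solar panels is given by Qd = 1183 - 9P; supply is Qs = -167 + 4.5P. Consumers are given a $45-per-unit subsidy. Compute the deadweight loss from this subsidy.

Deadweight loss = $3037.5

Pre-subsidy: 1183 - 9P = -167 + 4.5P gives P* = 100, Q* = 283.
With the rebate, buyers effectively pay Pb = Ps − 45, where Ps is the price sellers receive.
Demand in terms of Ps becomes Qd = 1183 − 9(Ps − 45) = 1588 - 9Ps. Setting this equal to supply: 1588 - 9Ps = -167 + 4.5Ps, so Ps = 130.
Buyers pay Pb = 130 − 45 = 85; Q' = -167 + 4.5·130 = 418.
The subsidy expands output by 418 − 283 = 135 past the efficient level; on those units the gap between marginal cost and willingness to pay runs from 0 up to 45.
DWL = ½ × 45 × 135 = 3037.5.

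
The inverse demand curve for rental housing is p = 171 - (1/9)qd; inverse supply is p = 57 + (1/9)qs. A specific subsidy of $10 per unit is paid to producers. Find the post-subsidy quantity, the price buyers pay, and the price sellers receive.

Pre-subsidy: 171 - (1/9)q = 57 + (1/9)q gives q* = 513 and p* = 114.
With the subsidy, sellers receive ps = pb + 10 for each unit, where pb is the price buyers pay.
On the curves, pb = 171 - (1/9)q and ps = 57 + (1/9)q; the wedge ps − pb = 10 gives 57 + (1/9)q − (171 - (1/9)q) = 10, so q' = 558.
Then pb = 171 − (1/9)·558 = 109 and ps = 57 + (1/9)·558 = 119.

q' = 558; buyers pay $109; sellers receive $119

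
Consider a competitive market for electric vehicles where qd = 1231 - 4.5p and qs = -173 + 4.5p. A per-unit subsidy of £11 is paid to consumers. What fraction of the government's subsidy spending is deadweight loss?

Pre-subsidy: 1231 - 4.5p = -173 + 4.5p gives p* = 156, q* = 529.
With the rebate, buyers effectively pay pb = ps − 11, where ps is the price sellers receive.
Demand in terms of ps becomes qd = 1231 − 4.5(ps − 11) = 1280.5 - 4.5ps. Setting this equal to supply: 1280.5 - 4.5ps = -173 + 4.5ps, so ps = 161.5.
Buyers pay pb = 161.5 − 11 = 150.5; q' = -173 + 4.5·161.5 = 553.75.
ΔCS = ½(529 + 553.75)(156 − 150.5) = 2977.5625; ΔPS = ½(529 + 553.75)(161.5 − 156) = 2977.5625.
Government spending = 11 × 553.75 = 6091.25.
DWL = ½ × 11 × (553.75 − 529) = 136.125; fraction = 136.125 / 6091.25 = 99/4430.

DWL / government spending = 99/4430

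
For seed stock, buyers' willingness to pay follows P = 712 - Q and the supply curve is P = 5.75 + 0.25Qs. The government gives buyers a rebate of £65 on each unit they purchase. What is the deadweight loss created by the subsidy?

Pre-subsidy: 712 - Q = 5.75 + 0.25Q gives Q* = 565 and P* = 147.
With the rebate, buyers effectively pay Pb = Ps − 65, where Ps is the price sellers receive.
On the curves, Pb = 712 - Q and Ps = 5.75 + 0.25Q; the wedge Ps − Pb = 65 gives 5.75 + 0.25Q − (712 - Q) = 65, so Q' = 617.
Then Pb = 712 − 1·617 = 95 and Ps = 5.75 + 0.25·617 = 160.
The subsidy expands output by 617 − 565 = 52 past the efficient level; on those units the gap between marginal cost and willingness to pay runs from 0 up to 65.
DWL = ½ × 65 × 52 = 1690.

Deadweight loss = £1690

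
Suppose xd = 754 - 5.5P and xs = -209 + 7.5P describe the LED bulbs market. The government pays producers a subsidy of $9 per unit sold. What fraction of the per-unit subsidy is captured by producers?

Producer share = 11/26

Pre-subsidy: 754 - 5.5P = -209 + 7.5P gives P* = 963/13, x* = 9011/26.
With the subsidy, sellers receive Ps = Pb + 9 for each unit, where Pb is the price buyers pay.
Supply in terms of Pb becomes xs = -209 + 7.5(Pb + 9) = -141.5 + 7.5Pb. Setting this equal to demand: 754 - 5.5Pb = -141.5 + 7.5Pb, so Pb = 1791/26.
Sellers receive Ps = 1791/26 + 9 = 2025/26; x' = 754 − 5.5·(1791/26) = 19507/52.
Buyers' price falls by P* − Pb = 963/13 − 1791/26 = 135/26; sellers' price rises by Ps − P* = 2025/26 − 963/13 = 99/26.
So producers capture (99/26)/9 = 11/26 of each unit of subsidy.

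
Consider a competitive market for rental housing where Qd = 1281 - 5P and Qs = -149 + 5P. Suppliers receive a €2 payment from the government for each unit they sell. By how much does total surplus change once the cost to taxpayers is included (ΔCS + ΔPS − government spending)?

Net change in total surplus = -€5

Pre-subsidy: 1281 - 5P = -149 + 5P gives P* = 143, Q* = 566.
With the subsidy, sellers receive Ps = Pb + 2 for each unit, where Pb is the price buyers pay.
Supply in terms of Pb becomes Qs = -149 + 5(Pb + 2) = -139 + 5Pb. Setting this equal to demand: 1281 - 5Pb = -139 + 5Pb, so Pb = 142.
Sellers receive Ps = 142 + 2 = 144; Q' = 1281 − 5·142 = 571.
ΔCS = ½(566 + 571)(143 − 142) = 568.5; ΔPS = ½(566 + 571)(144 − 143) = 568.5.
Government spending = 2 × 571 = 1142.
Net change = 568.5 + 568.5 − 1142 = -5. The loss equals the DWL triangle ½·2·5.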